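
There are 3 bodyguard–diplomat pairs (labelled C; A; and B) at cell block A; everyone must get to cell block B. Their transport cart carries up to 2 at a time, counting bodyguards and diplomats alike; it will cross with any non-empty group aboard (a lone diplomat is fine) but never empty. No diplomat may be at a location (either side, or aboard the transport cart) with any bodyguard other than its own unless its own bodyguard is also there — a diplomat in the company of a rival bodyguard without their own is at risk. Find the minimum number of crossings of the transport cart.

11

Counting alone: each trip to cell block B takes at most 2 across and each return brings at least 1 back, so after t trips out (and t−1 returns) at most 2t − (t−1) of the 6 are across; that first reaches 6 at t = 5, so at least 9 crossings are needed.
The safety rule pushes this higher. Following every safe sequence of crossings, the most of the 6 that can be at cell block B as the transport cart arrives there on crossing 9 is 5 — never all 6.
So no plan with fewer than 11 crossings exists, and this one achieves 11:
1. bodyguard C and diplomat C cross → cell block B.
2. bodyguard C crosses ← cell block A.
3. diplomat A and diplomat B cross → cell block B.
4. diplomat C crosses ← cell block A.
5. bodyguard A and bodyguard B cross → cell block B.
6. bodyguard A and diplomat A cross ← cell block A.
7. bodyguard A and bodyguard C cross → cell block B.
8. diplomat B crosses ← cell block A.
9. diplomat A and diplomat C cross → cell block B.
10. bodyguard B crosses ← cell block A.
11. bodyguard B and diplomat B cross → cell block B.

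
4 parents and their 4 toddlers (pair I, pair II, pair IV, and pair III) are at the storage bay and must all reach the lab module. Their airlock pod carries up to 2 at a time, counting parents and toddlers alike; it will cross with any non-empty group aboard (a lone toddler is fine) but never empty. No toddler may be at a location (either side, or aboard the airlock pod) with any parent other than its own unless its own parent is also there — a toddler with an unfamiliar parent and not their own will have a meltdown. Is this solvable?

No

Following every safe sequence of crossings from the start, the most of the 8 that can be at the lab module as the airlock pod arrives there on crossings 1, 3, 5 is 2, 3, 4 respectively; the best ever achieved is 4 of 8.
From crossing 7 on, no configuration arises that was not already reachable earlier: only 44 distinct safe configurations (who is on which side, and where the airlock pod is) can ever be reached, none of them has everyone across, and every continuation just revisits them. So no valid plan exists.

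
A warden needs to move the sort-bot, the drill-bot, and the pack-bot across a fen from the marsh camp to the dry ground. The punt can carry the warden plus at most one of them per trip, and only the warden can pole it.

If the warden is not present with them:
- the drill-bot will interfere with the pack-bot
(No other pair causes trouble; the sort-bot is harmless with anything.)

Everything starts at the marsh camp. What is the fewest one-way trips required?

5

Counting alone: the warden can take at most 1 across per trip to the dry ground, so moving all 3 needs at least 3 loaded trips out, with a return between consecutive ones — at least 5 crossings.
The plan below uses exactly 5 crossings, so it is optimal:
1. Warden goes to the dry ground with the drill-bot.  [the marsh camp: the pack-bot, the sort-bot | the dry ground: the drill-bot]
2. Warden goes back to the marsh camp alone.  [the marsh camp: the pack-bot, the sort-bot | the dry ground: the drill-bot]
3. Warden goes to the dry ground with the sort-bot.  [the marsh camp: the pack-bot | the dry ground: the drill-bot, the sort-bot]
4. Warden goes back to the marsh camp alone.  [the marsh camp: the pack-bot | the dry ground: the drill-bot, the sort-bot]
5. Warden goes to the dry ground with the pack-bot.  [the marsh camp: — | the dry ground: the drill-bot, the pack-bot, the sort-bot]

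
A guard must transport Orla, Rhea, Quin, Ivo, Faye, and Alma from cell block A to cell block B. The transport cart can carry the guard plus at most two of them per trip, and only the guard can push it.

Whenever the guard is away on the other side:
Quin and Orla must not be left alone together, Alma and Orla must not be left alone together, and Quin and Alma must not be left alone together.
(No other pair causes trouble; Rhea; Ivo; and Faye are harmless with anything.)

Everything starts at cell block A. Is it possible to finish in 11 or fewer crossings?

Yes — this plan uses 9 crossings (≤ 11):
1. Guard goes to cell block B with Orla and Quin.
2. Guard goes back to cell block A with Orla.
3. Guard goes to cell block B with Orla and Rhea.
4. Guard goes back to cell block A with Orla.
5. Guard goes to cell block B with Ivo and Orla.
6. Guard goes back to cell block A with Orla.
7. Guard goes to cell block B with Faye and Orla.
8. Guard goes back to cell block A with Orla.
9. Guard goes to cell block B with Alma and Orla.

Yes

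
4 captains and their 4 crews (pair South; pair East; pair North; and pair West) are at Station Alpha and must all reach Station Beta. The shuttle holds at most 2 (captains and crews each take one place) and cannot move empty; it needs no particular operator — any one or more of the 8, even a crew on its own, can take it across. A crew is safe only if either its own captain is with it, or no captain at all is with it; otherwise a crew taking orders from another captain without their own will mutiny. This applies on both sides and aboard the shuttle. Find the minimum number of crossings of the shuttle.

Following every safe sequence of crossings from the start, the most of the 8 that can be at Station Beta as the shuttle arrives there on crossings 1, 3, 5 is 2, 3, 4 respectively; the best ever achieved is 4 of 8.
From crossing 7 on, no configuration arises that was not already reachable earlier: only 44 distinct safe configurations (who is on which side, and where the shuttle is) can ever be reached, none of them has everyone across, and every continuation just revisits them. So no valid plan exists.

impossible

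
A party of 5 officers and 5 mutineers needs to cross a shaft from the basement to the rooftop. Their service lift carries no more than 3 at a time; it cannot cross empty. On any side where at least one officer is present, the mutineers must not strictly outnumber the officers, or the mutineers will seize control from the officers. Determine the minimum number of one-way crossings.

Counting alone: each trip to the rooftop takes at most 3 across and each return brings at least 1 back, so after t trips out (and t−1 returns) at most 3t − (t−1) of the 10 are across; that first reaches 10 at t = 5, so at least 9 crossings are needed.
The safety rule pushes this higher. Following every safe sequence of crossings, the most of the 10 that can be at the rooftop as the service lift arrives there on crossing 9 is 9 — never all 10.
So no plan with fewer than 11 crossings exists, and this one achieves 11:
1. 2 mutineers → the rooftop.  (the basement: 5O 3M; the rooftop: 0O 2M)
2. 1 mutineer ← the basement.  (the basement: 5O 4M; the rooftop: 0O 1M)
3. 3 mutineers → the rooftop.  (the basement: 5O 1M; the rooftop: 0O 4M)
4. 1 mutineer ← the basement.  (the basement: 5O 2M; the rooftop: 0O 3M)
5. 3 officers → the rooftop.  (the basement: 2O 2M; the rooftop: 3O 3M)
6. 1 officer and 1 mutineer ← the basement.  (the basement: 3O 3M; the rooftop: 2O 2M)
7. 3 officers → the rooftop.  (the basement: 0O 3M; the rooftop: 5O 2M)
8. 1 mutineer ← the basement.  (the basement: 0O 4M; the rooftop: 5O 1M)
9. 2 mutineers → the rooftop.  (the basement: 0O 2M; the rooftop: 5O 3M)
10. 1 mutineer ← the basement.  (the basement: 0O 3M; the rooftop: 5O 2M)
11. 3 mutineers → the rooftop.  (the basement: 0O 0M; the rooftop: 5O 5M)

11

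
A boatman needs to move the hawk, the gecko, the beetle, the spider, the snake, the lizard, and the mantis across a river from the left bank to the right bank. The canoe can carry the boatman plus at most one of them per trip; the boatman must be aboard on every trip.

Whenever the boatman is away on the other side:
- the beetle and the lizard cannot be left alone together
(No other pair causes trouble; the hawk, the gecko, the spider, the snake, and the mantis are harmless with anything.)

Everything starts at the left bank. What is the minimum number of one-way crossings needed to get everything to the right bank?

13

Counting alone: the boatman can take at most 1 across per trip to the right bank, so moving all 7 needs at least 7 loaded trips out, with a return between consecutive ones — at least 13 crossings.
The plan below uses exactly 13 crossings, so it is optimal:
1. Boatman goes to the right bank with the beetle.  [the left bank: the gecko, the hawk, the lizard, the mantis, the snake, the spider | the right bank: the beetle]
2. Boatman goes back to the left bank alone.  [the left bank: the gecko, the hawk, the lizard, the mantis, the snake, the spider | the right bank: the beetle]
3. Boatman goes to the right bank with the hawk.  [the left bank: the gecko, the lizard, the mantis, the snake, the spider | the right bank: the beetle, the hawk]
4. Boatman goes back to the left bank alone.  [the left bank: the gecko, the lizard, the mantis, the snake, the spider | the right bank: the beetle, the hawk]
5. Boatman goes to the right bank with the gecko.  [the left bank: the lizard, the mantis, the snake, the spider | the right bank: the beetle, the gecko, the hawk]
6. Boatman goes back to the left bank alone.  [the left bank: the lizard, the mantis, the snake, the spider | the right bank: the beetle, the gecko, the hawk]
7. Boatman goes to the right bank with the spider.  [the left bank: the lizard, the mantis, the snake | the right bank: the beetle, the gecko, the hawk, the spider]
8. Boatman goes back to the left bank alone.  [the left bank: the lizard, the mantis, the snake | the right bank: the beetle, the gecko, the hawk, the spider]
9. Boatman goes to the right bank with the snake.  [the left bank: the lizard, the mantis | the right bank: the beetle, the gecko, the hawk, the snake, the spider]
10. Boatman goes back to the left bank alone.  [the left bank: the lizard, the mantis | the right bank: the beetle, the gecko, the hawk, the snake, the spider]
11. Boatman goes to the right bank with the mantis.  [the left bank: the lizard | the right bank: the beetle, the gecko, the hawk, the mantis, the snake, the spider]
12. Boatman goes back to the left bank alone.  [the left bank: the lizard | the right bank: the beetle, the gecko, the hawk, the mantis, the snake, the spider]
13. Boatman goes to the right bank with the lizard.  [the left bank: — | the right bank: the beetle, the gecko, the hawk, the lizard, the mantis, the snake, the spider]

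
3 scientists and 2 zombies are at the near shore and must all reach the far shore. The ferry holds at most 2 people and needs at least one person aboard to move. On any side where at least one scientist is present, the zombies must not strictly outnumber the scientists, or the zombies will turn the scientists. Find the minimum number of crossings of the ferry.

Counting alone: each trip to the far shore takes at most 2 across and each return brings at least 1 back, so after t trips out (and t−1 returns) at most 2t − (t−1) of the 5 are across; that first reaches 5 at t = 4, so at least 7 crossings are needed.
The plan below uses exactly 7 crossings, so it is optimal:
1. 2 zombies → the far shore.  (the near shore: 3S 0Z; the far shore: 0S 2Z)
2. 1 zombie ← the near shore.  (the near shore: 3S 1Z; the far shore: 0S 1Z)
3. 2 scientists → the far shore.  (the near shore: 1S 1Z; the far shore: 2S 1Z)
4. 1 scientist ← the near shore.  (the near shore: 2S 1Z; the far shore: 1S 1Z)
5. 1 scientist and 1 zombie → the far shore.  (the near shore: 1S 0Z; the far shore: 2S 2Z)
6. 1 zombie ← the near shore.  (the near shore: 1S 1Z; the far shore: 2S 1Z)
7. 1 scientist and 1 zombie → the far shore.  (the near shore: 0S 0Z; the far shore: 3S 2Z)

7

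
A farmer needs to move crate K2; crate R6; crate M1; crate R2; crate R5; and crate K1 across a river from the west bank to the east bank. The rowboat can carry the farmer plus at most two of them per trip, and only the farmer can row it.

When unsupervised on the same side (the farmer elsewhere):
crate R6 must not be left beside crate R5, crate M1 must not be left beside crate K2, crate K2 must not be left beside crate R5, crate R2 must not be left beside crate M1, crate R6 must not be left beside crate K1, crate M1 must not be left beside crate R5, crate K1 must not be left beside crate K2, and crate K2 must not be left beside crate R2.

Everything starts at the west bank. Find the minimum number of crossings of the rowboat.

impossible

Whatever the first load, the items left behind include a forbidden pair without the farmer. No opening move is safe, so no plan exists.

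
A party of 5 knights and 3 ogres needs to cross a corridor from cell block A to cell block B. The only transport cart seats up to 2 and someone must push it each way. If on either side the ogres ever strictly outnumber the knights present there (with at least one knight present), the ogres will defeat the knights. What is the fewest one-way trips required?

Counting alone: each trip to cell block B takes at most 2 across and each return brings at least 1 back, so after t trips out (and t−1 returns) at most 2t − (t−1) of the 8 are across; that first reaches 8 at t = 7, so at least 13 crossings are needed.
The plan below uses exactly 13 crossings, so it is optimal:
1. 2 ogres → cell block B.  (cell block A: 5K 1O; cell block B: 0K 2O)
2. 1 ogre ← cell block A.  (cell block A: 5K 2O; cell block B: 0K 1O)
3. 2 ogres → cell block B.  (cell block A: 5K 0O; cell block B: 0K 3O)
4. 1 ogre ← cell block A.  (cell block A: 5K 1O; cell block B: 0K 2O)
5. 2 knights → cell block B.  (cell block A: 3K 1O; cell block B: 2K 2O)
6. 1 ogre ← cell block A.  (cell block A: 3K 2O; cell block B: 2K 1O)
7. 1 knight and 1 ogre → cell block B.  (cell block A: 2K 1O; cell block B: 3K 2O)
8. 1 ogre ← cell block A.  (cell block A: 2K 2O; cell block B: 3K 1O)
9. 2 ogres → cell block B.  (cell block A: 2K 0O; cell block B: 3K 3O)
10. 1 ogre ← cell block A.  (cell block A: 2K 1O; cell block B: 3K 2O)
11. 1 knight and 1 ogre → cell block B.  (cell block A: 1K 0O; cell block B: 4K 3O)
12. 1 ogre ← cell block A.  (cell block A: 1K 1O; cell block B: 4K 2O)
13. 1 knight and 1 ogre → cell block B.  (cell block A: 0K 0O; cell block B: 5K 3O)

13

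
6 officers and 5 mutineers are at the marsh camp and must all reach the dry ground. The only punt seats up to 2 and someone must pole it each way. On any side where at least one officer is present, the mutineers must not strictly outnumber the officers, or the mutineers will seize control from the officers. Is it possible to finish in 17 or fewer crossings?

Counting alone: each trip to the dry ground takes at most 2 across and each return brings at least 1 back, so after t trips out (and t−1 returns) at most 2t − (t−1) of the 11 are across; that first reaches 11 at t = 10, so at least 19 crossings are needed.
Since 17 < 19, 17 crossings cannot be enough. (The shortest complete plan in fact takes 19:)
1. 2 mutineers → the dry ground.  (the marsh camp: 6O 3M; the dry ground: 0O 2M)
2. 1 mutineer ← the marsh camp.  (the marsh camp: 6O 4M; the dry ground: 0O 1M)
3. 2 mutineers → the dry ground.  (the marsh camp: 6O 2M; the dry ground: 0O 3M)
4. 1 mutineer ← the marsh camp.  (the marsh camp: 6O 3M; the dry ground: 0O 2M)
5. 2 officers → the dry ground.  (the marsh camp: 4O 3M; the dry ground: 2O 2M)
6. 1 mutineer ← the marsh camp.  (the marsh camp: 4O 4M; the dry ground: 2O 1M)
7. 1 officer and 1 mutineer → the dry ground.  (the marsh camp: 3O 3M; the dry ground: 3O 2M)
8. 1 officer ← the marsh camp.  (the marsh camp: 4O 3M; the dry ground: 2O 2M)
9. 1 officer and 1 mutineer → the dry ground.  (the marsh camp: 3O 2M; the dry ground: 3O 3M)
10. 1 mutineer ← the marsh camp.  (the marsh camp: 3O 3M; the dry ground: 3O 2M)
11. 1 officer and 1 mutineer → the dry ground.  (the marsh camp: 2O 2M; the dry ground: 4O 3M)
12. 1 officer ← the marsh camp.  (the marsh camp: 3O 2M; the dry ground: 3O 3M)
13. 1 officer and 1 mutineer → the dry ground.  (the marsh camp: 2O 1M; the dry ground: 4O 4M)
14. 1 mutineer ← the marsh camp.  (the marsh camp: 2O 2M; the dry ground: 4O 3M)
15. 1 officer and 1 mutineer → the dry ground.  (the marsh camp: 1O 1M; the dry ground: 5O 4M)
16. 1 officer ← the marsh camp.  (the marsh camp: 2O 1M; the dry ground: 4O 4M)
17. 1 officer and 1 mutineer → the dry ground.  (the marsh camp: 1O 0M; the dry ground: 5O 5M)
18. 1 mutineer ← the marsh camp.  (the marsh camp: 1O 1M; the dry ground: 5O 4M)
19. 1 officer and 1 mutineer → the dry ground.  (the marsh camp: 0O 0M; the dry ground: 6O 5M)

No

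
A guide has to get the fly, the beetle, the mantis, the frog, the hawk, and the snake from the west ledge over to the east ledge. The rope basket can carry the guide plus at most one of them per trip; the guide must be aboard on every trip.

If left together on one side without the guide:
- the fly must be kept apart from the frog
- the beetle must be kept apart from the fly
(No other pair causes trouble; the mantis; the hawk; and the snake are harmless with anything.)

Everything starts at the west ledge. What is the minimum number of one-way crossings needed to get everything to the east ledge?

13

Counting alone: the guide can take at most 1 across per trip to the east ledge, so moving all 6 needs at least 6 loaded trips out, with a return between consecutive ones — at least 11 crossings.
The safety rule pushes this higher. Following every safe sequence of crossings, the most of the 6 that can be at the east ledge as the rope basket arrives there on crossing 11 is 5 — never all 6.
So no plan with fewer than 13 crossings exists, and this one achieves 13:
1. Guide goes to the east ledge with the fly.  [the west ledge: the beetle, the frog, the hawk, the mantis, the snake | the east ledge: the fly]
2. Guide goes back to the west ledge alone.  [the west ledge: the beetle, the frog, the hawk, the mantis, the snake | the east ledge: the fly]
3. Guide goes to the east ledge with the beetle.  [the west ledge: the frog, the hawk, the mantis, the snake | the east ledge: the beetle, the fly]
4. Guide goes back to the west ledge with the fly.  [the west ledge: the fly, the frog, the hawk, the mantis, the snake | the east ledge: the beetle]
5. Guide goes to the east ledge with the frog.  [the west ledge: the fly, the hawk, the mantis, the snake | the east ledge: the beetle, the frog]
6. Guide goes back to the west ledge alone.  [the west ledge: the fly, the hawk, the mantis, the snake | the east ledge: the beetle, the frog]
7. Guide goes to the east ledge with the mantis.  [the west ledge: the fly, the hawk, the snake | the east ledge: the beetle, the frog, the mantis]
8. Guide goes back to the west ledge alone.  [the west ledge: the fly, the hawk, the snake | the east ledge: the beetle, the frog, the mantis]
9. Guide goes to the east ledge with the hawk.  [the west ledge: the fly, the snake | the east ledge: the beetle, the frog, the hawk, the mantis]
10. Guide goes back to the west ledge alone.  [the west ledge: the fly, the snake | the east ledge: the beetle, the frog, the hawk, the mantis]
11. Guide goes to the east ledge with the snake.  [the west ledge: the fly | the east ledge: the beetle, the frog, the hawk, the mantis, the snake]
12. Guide goes back to the west ledge alone.  [the west ledge: the fly | the east ledge: the beetle, the frog, the hawk, the mantis, the snake]
13. Guide goes to the east ledge with the fly.  [the west ledge: — | the east ledge: the beetle, the fly, the frog, the hawk, the mantis, the snake]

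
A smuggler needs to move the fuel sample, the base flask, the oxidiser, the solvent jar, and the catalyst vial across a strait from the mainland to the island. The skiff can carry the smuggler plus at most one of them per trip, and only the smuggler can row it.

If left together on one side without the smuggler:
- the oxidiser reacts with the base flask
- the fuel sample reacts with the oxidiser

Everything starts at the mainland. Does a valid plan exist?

Yes

1. Smuggler goes to the island with the oxidiser.  [the mainland: the base flask, the catalyst vial, the fuel sample, the solvent jar | the island: the oxidiser]
2. Smuggler goes back to the mainland alone.  [the mainland: the base flask, the catalyst vial, the fuel sample, the solvent jar | the island: the oxidiser]
3. Smuggler goes to the island with the fuel sample.  [the mainland: the base flask, the catalyst vial, the solvent jar | the island: the fuel sample, the oxidiser]
4. Smuggler goes back to the mainland with the oxidiser.  [the mainland: the base flask, the catalyst vial, the oxidiser, the solvent jar | the island: the fuel sample]
5. Smuggler goes to the island with the base flask.  [the mainland: the catalyst vial, the oxidiser, the solvent jar | the island: the base flask, the fuel sample]
6. Smuggler goes back to the mainland alone.  [the mainland: the catalyst vial, the oxidiser, the solvent jar | the island: the base flask, the fuel sample]
7. Smuggler goes to the island with the solvent jar.  [the mainland: the catalyst vial, the oxidiser | the island: the base flask, the fuel sample, the solvent jar]
8. Smuggler goes back to the mainland alone.  [the mainland: the catalyst vial, the oxidiser | the island: the base flask, the fuel sample, the solvent jar]
9. Smuggler goes to the island with the catalyst vial.  [the mainland: the oxidiser | the island: the base flask, the catalyst vial, the fuel sample, the solvent jar]
10. Smuggler goes back to the mainland alone.  [the mainland: the oxidiser | the island: the base flask, the catalyst vial, the fuel sample, the solvent jar]
11. Smuggler goes to the island with the oxidiser.  [the mainland: — | the island: the base flask, the catalyst vial, the fuel sample, the oxidiser, the solvent jar]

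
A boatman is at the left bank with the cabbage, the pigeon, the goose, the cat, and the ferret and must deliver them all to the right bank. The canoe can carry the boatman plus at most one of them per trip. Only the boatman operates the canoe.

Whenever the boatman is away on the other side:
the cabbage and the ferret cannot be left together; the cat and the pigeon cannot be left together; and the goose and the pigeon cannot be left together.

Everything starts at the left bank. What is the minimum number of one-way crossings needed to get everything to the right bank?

Whatever the first load, the items left behind include a forbidden pair without the boatman. No opening move is safe, so no plan exists.

impossible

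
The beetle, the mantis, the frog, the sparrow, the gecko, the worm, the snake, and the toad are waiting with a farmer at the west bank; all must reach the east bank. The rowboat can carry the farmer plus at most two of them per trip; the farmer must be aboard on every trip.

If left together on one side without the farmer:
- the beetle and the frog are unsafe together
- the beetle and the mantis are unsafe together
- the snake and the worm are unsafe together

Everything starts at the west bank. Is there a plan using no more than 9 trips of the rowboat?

Yes

Yes — this plan uses 9 crossings (≤ 9):
1. Farmer goes to the east bank with the beetle and the worm.
2. Farmer goes back to the west bank alone.
3. Farmer goes to the east bank with the mantis.
4. Farmer goes back to the west bank with the beetle.
5. Farmer goes to the east bank with the frog and the sparrow.
6. Farmer goes back to the west bank alone.
7. Farmer goes to the east bank with the gecko and the toad.
8. Farmer goes back to the west bank alone.
9. Farmer goes to the east bank with the beetle and the snake.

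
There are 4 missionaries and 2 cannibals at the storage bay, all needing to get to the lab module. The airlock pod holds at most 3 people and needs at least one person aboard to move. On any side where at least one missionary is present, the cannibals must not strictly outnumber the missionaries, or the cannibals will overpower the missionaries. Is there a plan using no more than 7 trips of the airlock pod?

Yes — this plan uses 5 crossings (≤ 7):
1. 2 cannibals → the lab module.  (the storage bay: 4M 0C; the lab module: 0M 2C)
2. 1 cannibal ← the storage bay.  (the storage bay: 4M 1C; the lab module: 0M 1C)
3. 2 missionaries and 1 cannibal → the lab module.  (the storage bay: 2M 0C; the lab module: 2M 2C)
4. 1 cannibal ← the storage bay.  (the storage bay: 2M 1C; the lab module: 2M 1C)
5. 2 missionaries and 1 cannibal → the lab module.  (the storage bay: 0M 0C; the lab module: 4M 2C)

Yes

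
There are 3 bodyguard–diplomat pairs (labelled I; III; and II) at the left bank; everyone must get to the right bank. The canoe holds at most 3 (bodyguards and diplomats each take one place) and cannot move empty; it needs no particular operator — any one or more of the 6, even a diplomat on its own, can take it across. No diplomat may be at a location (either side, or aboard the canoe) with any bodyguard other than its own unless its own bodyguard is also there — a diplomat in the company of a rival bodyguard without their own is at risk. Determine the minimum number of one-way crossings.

5

Counting alone: each trip to the right bank takes at most 3 across and each return brings at least 1 back, so after t trips out (and t−1 returns) at most 3t − (t−1) of the 6 are across; that first reaches 6 at t = 3, so at least 5 crossings are needed.
The plan below uses exactly 5 crossings, so it is optimal:
1. bodyguard I and diplomat I cross → the right bank.
2. bodyguard I crosses ← the left bank.
3. bodyguard I, bodyguard II, and bodyguard III cross → the right bank.
4. diplomat I crosses ← the left bank.
5. diplomat I, diplomat II, and diplomat III cross → the right bank.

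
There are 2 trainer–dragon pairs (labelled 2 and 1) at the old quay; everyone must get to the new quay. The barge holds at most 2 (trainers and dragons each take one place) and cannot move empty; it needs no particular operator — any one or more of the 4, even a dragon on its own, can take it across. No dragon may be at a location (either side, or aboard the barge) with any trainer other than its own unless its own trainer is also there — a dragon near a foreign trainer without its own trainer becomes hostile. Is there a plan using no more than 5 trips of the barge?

Yes

Yes — this plan uses 5 crossings (≤ 5):
1. dragon 2 and trainer 2 cross → the new quay.
2. trainer 2 crosses ← the old quay.
3. trainer 1 and trainer 2 cross → the new quay.
4. trainer 1 crosses ← the old quay.
5. dragon 1 and trainer 1 cross → the new quay.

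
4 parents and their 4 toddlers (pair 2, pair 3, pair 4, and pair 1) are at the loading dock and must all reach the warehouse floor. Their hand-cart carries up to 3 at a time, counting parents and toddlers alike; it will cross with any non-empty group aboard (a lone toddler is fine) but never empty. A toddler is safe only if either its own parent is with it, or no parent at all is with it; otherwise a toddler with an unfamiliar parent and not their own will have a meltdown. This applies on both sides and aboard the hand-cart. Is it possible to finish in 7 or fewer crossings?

Counting alone: each trip to the warehouse floor takes at most 3 across and each return brings at least 1 back, so after t trips out (and t−1 returns) at most 3t − (t−1) of the 8 are across; that first reaches 8 at t = 4, so at least 7 crossings are needed.
The safety rule pushes this higher. Following every safe sequence of crossings, the most of the 8 that can be at the warehouse floor as the hand-cart arrives there on crossing 7 is 7 — never all 8.
So the move cannot be finished within 7 crossings. (The shortest complete plan takes 9:)
1. parent 2 and toddler 2 cross → the warehouse floor.
2. parent 2 crosses ← the loading dock.
3. parent 2, parent 3, and toddler 3 cross → the warehouse floor.
4. parent 2 and toddler 2 cross ← the loading dock.
5. parent 1, parent 2, and parent 4 cross → the warehouse floor.
6. toddler 3 crosses ← the loading dock.
7. toddler 2 and toddler 3 cross → the warehouse floor.
8. toddler 2 crosses ← the loading dock.
9. toddler 1, toddler 2, and toddler 4 cross → the warehouse floor.

No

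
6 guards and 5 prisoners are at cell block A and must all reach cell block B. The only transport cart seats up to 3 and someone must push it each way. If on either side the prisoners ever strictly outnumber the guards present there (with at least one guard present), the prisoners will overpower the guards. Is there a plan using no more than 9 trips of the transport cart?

Yes

Yes — this plan uses 9 crossings (≤ 9):
1. 3 prisoners → cell block B.  (cell block A: 6G 2P; cell block B: 0G 3P)
2. 1 prisoner ← cell block A.  (cell block A: 6G 3P; cell block B: 0G 2P)
3. 3 guards → cell block B.  (cell block A: 3G 3P; cell block B: 3G 2P)
4. 1 guard ← cell block A.  (cell block A: 4G 3P; cell block B: 2G 2P)
5. 2 guards and 1 prisoner → cell block B.  (cell block A: 2G 2P; cell block B: 4G 3P)
6. 1 guard ← cell block A.  (cell block A: 3G 2P; cell block B: 3G 3P)
7. 2 guards and 1 prisoner → cell block B.  (cell block A: 1G 1P; cell block B: 5G 4P)
8. 1 guard ← cell block A.  (cell block A: 2G 1P; cell block B: 4G 4P)
9. 2 guards and 1 prisoner → cell block B.  (cell block A: 0G 0P; cell block B: 6G 5P)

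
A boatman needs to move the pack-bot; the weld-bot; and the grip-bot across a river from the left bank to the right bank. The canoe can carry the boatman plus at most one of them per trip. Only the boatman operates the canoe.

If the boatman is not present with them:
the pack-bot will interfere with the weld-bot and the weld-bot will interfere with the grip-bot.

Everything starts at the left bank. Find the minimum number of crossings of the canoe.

Counting alone: the boatman can take at most 1 across per trip to the right bank, so moving all 3 needs at least 3 loaded trips out, with a return between consecutive ones — at least 5 crossings.
The safety rule pushes this higher. Following every safe sequence of crossings, the most of the 3 that can be at the right bank as the canoe arrives there on crossing 5 is 2 — never all 3.
So no plan with fewer than 7 crossings exists, and this one achieves 7:
1. Boatman goes to the right bank with the weld-bot.  [the left bank: the grip-bot, the pack-bot | the right bank: the weld-bot]
2. Boatman goes back to the left bank alone.  [the left bank: the grip-bot, the pack-bot | the right bank: the weld-bot]
3. Boatman goes to the right bank with the pack-bot.  [the left bank: the grip-bot | the right bank: the pack-bot, the weld-bot]
4. Boatman goes back to the left bank with the weld-bot.  [the left bank: the grip-bot, the weld-bot | the right bank: the pack-bot]
5. Boatman goes to the right bank with the grip-bot.  [the left bank: the weld-bot | the right bank: the grip-bot, the pack-bot]
6. Boatman goes back to the left bank alone.  [the left bank: the weld-bot | the right bank: the grip-bot, the pack-bot]
7. Boatman goes to the right bank with the weld-bot.  [the left bank: — | the right bank: the grip-bot, the pack-bot, the weld-bot]

7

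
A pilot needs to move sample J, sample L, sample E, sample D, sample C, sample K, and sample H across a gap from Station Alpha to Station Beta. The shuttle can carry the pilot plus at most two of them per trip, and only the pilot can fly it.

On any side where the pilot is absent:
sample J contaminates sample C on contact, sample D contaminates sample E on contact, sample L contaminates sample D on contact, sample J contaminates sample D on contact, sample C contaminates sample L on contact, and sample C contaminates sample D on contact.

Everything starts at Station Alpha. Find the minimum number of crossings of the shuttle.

11

Counting alone: the pilot can take at most 2 across per trip to Station Beta, so moving all 7 needs at least 4 loaded trips out, with a return between consecutive ones — at least 7 crossings.
The safety rule pushes this higher. Following every safe sequence of crossings, the most of the 7 that can be at Station Beta as the shuttle arrives there on crossings 7, 9 is 5, 6 respectively — never all 7.
So no plan with fewer than 11 crossings exists, and this one achieves 11:
1. Pilot goes to Station Beta with sample C and sample D.  [Station Alpha: sample E, sample H, sample J, sample K, sample L | Station Beta: sample C, sample D]
2. Pilot goes back to Station Alpha with sample D.  [Station Alpha: sample D, sample E, sample H, sample J, sample K, sample L | Station Beta: sample C]
3. Pilot goes to Station Beta with sample D and sample E.  [Station Alpha: sample H, sample J, sample K, sample L | Station Beta: sample C, sample D, sample E]
4. Pilot goes back to Station Alpha with sample D.  [Station Alpha: sample D, sample H, sample J, sample K, sample L | Station Beta: sample C, sample E]
5. Pilot goes to Station Beta with sample J and sample L.  [Station Alpha: sample D, sample H, sample K | Station Beta: sample C, sample E, sample J, sample L]
6. Pilot goes back to Station Alpha with sample C.  [Station Alpha: sample C, sample D, sample H, sample K | Station Beta: sample E, sample J, sample L]
7. Pilot goes to Station Beta with sample D and sample K.  [Station Alpha: sample C, sample H | Station Beta: sample D, sample E, sample J, sample K, sample L]
8. Pilot goes back to Station Alpha with sample D.  [Station Alpha: sample C, sample D, sample H | Station Beta: sample E, sample J, sample K, sample L]
9. Pilot goes to Station Beta with sample D and sample H.  [Station Alpha: sample C | Station Beta: sample D, sample E, sample H, sample J, sample K, sample L]
10. Pilot goes back to Station Alpha with sample D.  [Station Alpha: sample C, sample D | Station Beta: sample E, sample H, sample J, sample K, sample L]
11. Pilot goes to Station Beta with sample C and sample D.  [Station Alpha: — | Station Beta: sample C, sample D, sample E, sample H, sample J, sample K, sample L]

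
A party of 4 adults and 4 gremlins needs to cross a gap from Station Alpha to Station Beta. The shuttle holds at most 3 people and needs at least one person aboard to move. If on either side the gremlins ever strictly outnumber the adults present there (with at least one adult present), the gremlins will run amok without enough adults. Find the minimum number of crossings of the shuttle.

9

Counting alone: each trip to Station Beta takes at most 3 across and each return brings at least 1 back, so after t trips out (and t−1 returns) at most 3t − (t−1) of the 8 are across; that first reaches 8 at t = 4, so at least 7 crossings are needed.
The safety rule pushes this higher. Following every safe sequence of crossings, the most of the 8 that can be at Station Beta as the shuttle arrives there on crossing 7 is 7 — never all 8.
So no plan with fewer than 9 crossings exists, and this one achieves 9:
1. 2 gremlins → Station Beta.  (Station Alpha: 4A 2G; Station Beta: 0A 2G)
2. 1 gremlin ← Station Alpha.  (Station Alpha: 4A 3G; Station Beta: 0A 1G)
3. 3 gremlins → Station Beta.  (Station Alpha: 4A 0G; Station Beta: 0A 4G)
4. 1 gremlin ← Station Alpha.  (Station Alpha: 4A 1G; Station Beta: 0A 3G)
5. 3 adults → Station Beta.  (Station Alpha: 1A 1G; Station Beta: 3A 3G)
6. 1 adult and 1 gremlin ← Station Alpha.  (Station Alpha: 2A 2G; Station Beta: 2A 2G)
7. 2 adults → Station Beta.  (Station Alpha: 0A 2G; Station Beta: 4A 2G)
8. 1 gremlin ← Station Alpha.  (Station Alpha: 0A 3G; Station Beta: 4A 1G)
9. 3 gremlins → Station Beta.  (Station Alpha: 0A 0G; Station Beta: 4A 4G)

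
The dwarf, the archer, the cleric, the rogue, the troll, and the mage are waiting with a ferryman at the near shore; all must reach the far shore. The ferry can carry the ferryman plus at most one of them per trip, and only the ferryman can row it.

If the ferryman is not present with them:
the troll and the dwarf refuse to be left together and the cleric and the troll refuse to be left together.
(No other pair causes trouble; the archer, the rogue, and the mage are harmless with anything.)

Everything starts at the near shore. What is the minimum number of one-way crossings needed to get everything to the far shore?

13

Counting alone: the ferryman can take at most 1 across per trip to the far shore, so moving all 6 needs at least 6 loaded trips out, with a return between consecutive ones — at least 11 crossings.
The safety rule pushes this higher. Following every safe sequence of crossings, the most of the 6 that can be at the far shore as the ferry arrives there on crossing 11 is 5 — never all 6.
So no plan with fewer than 13 crossings exists, and this one achieves 13:
1. Ferryman goes to the far shore with the troll.  [the near shore: the archer, the cleric, the dwarf, the mage, the rogue | the far shore: the troll]
2. Ferryman goes back to the near shore alone.  [the near shore: the archer, the cleric, the dwarf, the mage, the rogue | the far shore: the troll]
3. Ferryman goes to the far shore with the dwarf.  [the near shore: the archer, the cleric, the mage, the rogue | the far shore: the dwarf, the troll]
4. Ferryman goes back to the near shore with the troll.  [the near shore: the archer, the cleric, the mage, the rogue, the troll | the far shore: the dwarf]
5. Ferryman goes to the far shore with the cleric.  [the near shore: the archer, the mage, the rogue, the troll | the far shore: the cleric, the dwarf]
6. Ferryman goes back to the near shore alone.  [the near shore: the archer, the mage, the rogue, the troll | the far shore: the cleric, the dwarf]
7. Ferryman goes to the far shore with the archer.  [the near shore: the mage, the rogue, the troll | the far shore: the archer, the cleric, the dwarf]
8. Ferryman goes back to the near shore alone.  [the near shore: the mage, the rogue, the troll | the far shore: the archer, the cleric, the dwarf]
9. Ferryman goes to the far shore with the rogue.  [the near shore: the mage, the troll | the far shore: the archer, the cleric, the dwarf, the rogue]
10. Ferryman goes back to the near shore alone.  [the near shore: the mage, the troll | the far shore: the archer, the cleric, the dwarf, the rogue]
11. Ferryman goes to the far shore with the mage.  [the near shore: the troll | the far shore: the archer, the cleric, the dwarf, the mage, the rogue]
12. Ferryman goes back to the near shore alone.  [the near shore: the troll | the far shore: the archer, the cleric, the dwarf, the mage, the rogue]
13. Ferryman goes to the far shore with the troll.  [the near shore: — | the far shore: the archer, the cleric, the dwarf, the mage, the rogue, the troll]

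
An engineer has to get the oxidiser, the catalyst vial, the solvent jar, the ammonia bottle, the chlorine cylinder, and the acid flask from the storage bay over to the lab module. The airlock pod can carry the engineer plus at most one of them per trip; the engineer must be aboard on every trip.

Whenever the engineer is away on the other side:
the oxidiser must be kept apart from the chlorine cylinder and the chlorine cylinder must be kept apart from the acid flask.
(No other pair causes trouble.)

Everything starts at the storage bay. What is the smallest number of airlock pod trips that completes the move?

Counting alone: the engineer can take at most 1 across per trip to the lab module, so moving all 6 needs at least 6 loaded trips out, with a return between consecutive ones — at least 11 crossings.
The safety rule pushes this higher. Following every safe sequence of crossings, the most of the 6 that can be at the lab module as the airlock pod arrives there on crossing 11 is 5 — never all 6.
So no plan with fewer than 13 crossings exists, and this one achieves 13:
1. Engineer goes to the lab module with the chlorine cylinder.  [the storage bay: the acid flask, the ammonia bottle, the catalyst vial, the oxidiser, the solvent jar | the lab module: the chlorine cylinder]
2. Engineer goes back to the storage bay alone.  [the storage bay: the acid flask, the ammonia bottle, the catalyst vial, the oxidiser, the solvent jar | the lab module: the chlorine cylinder]
3. Engineer goes to the lab module with the oxidiser.  [the storage bay: the acid flask, the ammonia bottle, the catalyst vial, the solvent jar | the lab module: the chlorine cylinder, the oxidiser]
4. Engineer goes back to the storage bay with the chlorine cylinder.  [the storage bay: the acid flask, the ammonia bottle, the catalyst vial, the chlorine cylinder, the solvent jar | the lab module: the oxidiser]
5. Engineer goes to the lab module with the acid flask.  [the storage bay: the ammonia bottle, the catalyst vial, the chlorine cylinder, the solvent jar | the lab module: the acid flask, the oxidiser]
6. Engineer goes back to the storage bay alone.  [the storage bay: the ammonia bottle, the catalyst vial, the chlorine cylinder, the solvent jar | the lab module: the acid flask, the oxidiser]
7. Engineer goes to the lab module with the catalyst vial.  [the storage bay: the ammonia bottle, the chlorine cylinder, the solvent jar | the lab module: the acid flask, the catalyst vial, the oxidiser]
8. Engineer goes back to the storage bay alone.  [the storage bay: the ammonia bottle, the chlorine cylinder, the solvent jar | the lab module: the acid flask, the catalyst vial, the oxidiser]
9. Engineer goes to the lab module with the solvent jar.  [the storage bay: the ammonia bottle, the chlorine cylinder | the lab module: the acid flask, the catalyst vial, the oxidiser, the solvent jar]
10. Engineer goes back to the storage bay alone.  [the storage bay: the ammonia bottle, the chlorine cylinder | the lab module: the acid flask, the catalyst vial, the oxidiser, the solvent jar]
11. Engineer goes to the lab module with the ammonia bottle.  [the storage bay: the chlorine cylinder | the lab module: the acid flask, the ammonia bottle, the catalyst vial, the oxidiser, the solvent jar]
12. Engineer goes back to the storage bay alone.  [the storage bay: the chlorine cylinder | the lab module: the acid flask, the ammonia bottle, the catalyst vial, the oxidiser, the solvent jar]
13. Engineer goes to the lab module with the chlorine cylinder.  [the storage bay: — | the lab module: the acid flask, the ammonia bottle, the catalyst vial, the chlorine cylinder, the oxidiser, the solvent jar]

13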